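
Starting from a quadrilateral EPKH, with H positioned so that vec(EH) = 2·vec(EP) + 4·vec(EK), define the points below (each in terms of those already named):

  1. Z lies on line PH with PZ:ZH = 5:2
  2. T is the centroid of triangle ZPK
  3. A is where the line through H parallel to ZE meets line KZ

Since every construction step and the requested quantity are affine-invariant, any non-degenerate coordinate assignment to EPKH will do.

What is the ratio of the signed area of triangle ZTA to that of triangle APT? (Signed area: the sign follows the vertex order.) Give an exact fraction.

Choose coordinates E = (0, 0), P = (1, 0), K = (0, 1), H = (2, 4).
1. Z lies on line PH with PZ:ZH = 5:2 ⇒ Z = (12/7, 20/7)
2. T is the centroid of triangle ZPK ⇒ T = (19/21, 9/7)
3. A is where the line through H parallel to ZE meets line KZ ⇒ A = (4/7, 34/21)
2·[ZTA] = -50/63, 2·[APT] = 25/63
[ZTA]:[APT] = -50/63:25/63 = -2

[ZTA]:[APT] = -2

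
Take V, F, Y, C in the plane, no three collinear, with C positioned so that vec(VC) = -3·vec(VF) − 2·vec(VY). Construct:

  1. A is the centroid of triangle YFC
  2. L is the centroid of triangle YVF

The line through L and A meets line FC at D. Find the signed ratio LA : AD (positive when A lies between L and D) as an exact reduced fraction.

Assign V = (0, 0), F = (1, 0), Y = (0, 1), C = (-3, -2) — the answer is frame-independent, so this choice is without loss of generality.
1. A is the centroid of triangle YFC ⇒ A = (-2/3, -1/3)
2. L is the centroid of triangle YVF ⇒ L = (1/3, 1/3)
line LA meets FC at D = (-11/3, -7/3)
A = L + t·(D−L) with t = 1/4, so LA:AD = 1/4:3/4

LA:AD = 1/3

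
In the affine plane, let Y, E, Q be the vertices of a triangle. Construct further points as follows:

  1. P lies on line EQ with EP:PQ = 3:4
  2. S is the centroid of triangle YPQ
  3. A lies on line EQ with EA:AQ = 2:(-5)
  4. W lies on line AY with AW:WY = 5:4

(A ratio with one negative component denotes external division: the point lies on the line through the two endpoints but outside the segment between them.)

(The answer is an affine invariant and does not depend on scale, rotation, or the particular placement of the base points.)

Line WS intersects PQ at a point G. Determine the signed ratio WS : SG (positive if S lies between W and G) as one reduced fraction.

WS:SG = 2/3

Choose coordinates Y = (0, 0), E = (1, 0), Q = (0, 1).
1. P lies on line EQ with EP:PQ = 3:4 ⇒ P = (4/7, 3/7)
2. S is the centroid of triangle YPQ ⇒ S = (4/21, 10/21)
3. A lies on line EQ with EA:AQ = 2:(-5) ⇒ A = (5/3, -2/3)
4. W lies on line AY with AW:WY = 5:4 ⇒ W = (20/27, -8/27)
line WS meets PQ at G = (-40/63, 103/63)
S = W + t·(G−W) with t = 2/5, so WS:SG = 2/5:3/5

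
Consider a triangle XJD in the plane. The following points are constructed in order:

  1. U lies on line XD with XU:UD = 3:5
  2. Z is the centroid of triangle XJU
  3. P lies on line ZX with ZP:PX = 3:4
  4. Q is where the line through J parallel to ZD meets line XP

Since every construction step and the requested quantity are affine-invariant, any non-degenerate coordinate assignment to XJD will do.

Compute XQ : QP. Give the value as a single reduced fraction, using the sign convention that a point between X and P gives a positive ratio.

XQ:QP = -147/115

Choose coordinates X = (0, 0), J = (1, 0), D = (0, 1).
1. U lies on line XD with XU:UD = 3:5 ⇒ U = (0, 3/8)
2. Z is the centroid of triangle XJU ⇒ Z = (1/3, 1/8)
3. P lies on line ZX with ZP:PX = 3:4 ⇒ P = (4/21, 1/14)
4. Q is where the line through J parallel to ZD meets line XP ⇒ Q = (7/8, 21/64)
Q = X + t·(P−X) with t = 147/32, so XQ:QP = t:(1−t) = 147/32:-115/32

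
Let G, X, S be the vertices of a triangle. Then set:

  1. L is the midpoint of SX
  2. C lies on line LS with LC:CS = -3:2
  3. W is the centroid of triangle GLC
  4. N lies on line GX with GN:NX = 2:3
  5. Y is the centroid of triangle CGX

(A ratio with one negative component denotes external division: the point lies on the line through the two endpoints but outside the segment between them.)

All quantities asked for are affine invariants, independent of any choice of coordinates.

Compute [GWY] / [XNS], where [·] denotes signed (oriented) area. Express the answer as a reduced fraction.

Assign G = (0, 0), X = (1, 0), S = (0, 1) — the answer is frame-independent, so this choice is without loss of generality.
1. L is the midpoint of SX ⇒ L = (1/2, 1/2)
2. C lies on line LS with LC:CS = -3:2 ⇒ C = (-1, 2)
3. W is the centroid of triangle GLC ⇒ W = (-1/6, 5/6)
4. N lies on line GX with GN:NX = 2:3 ⇒ N = (2/5, 0)
5. Y is the centroid of triangle CGX ⇒ Y = (0, 2/3)
2·[GWY] = -1/9, 2·[XNS] = -3/5
[GWY]:[XNS] = -1/9:-3/5 = 5/27

[GWY]:[XNS] = 5/27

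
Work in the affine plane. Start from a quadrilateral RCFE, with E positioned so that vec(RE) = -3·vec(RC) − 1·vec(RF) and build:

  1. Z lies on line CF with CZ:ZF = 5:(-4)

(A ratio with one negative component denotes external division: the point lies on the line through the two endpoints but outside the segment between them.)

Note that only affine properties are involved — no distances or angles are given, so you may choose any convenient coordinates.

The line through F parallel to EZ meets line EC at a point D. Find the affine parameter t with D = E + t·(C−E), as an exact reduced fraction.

t = 4/5

Work in coordinates with R = (0, 0), C = (1, 0), F = (0, 1), E = (-3, -1).
1. Z lies on line CF with CZ:ZF = 5:(-4) ⇒ Z = (-4, 5)
through F parallel to EZ: direction (-1, 6); meets EC at D = (1/5, -1/5)
D = E + t·(C−E) with t = 4/5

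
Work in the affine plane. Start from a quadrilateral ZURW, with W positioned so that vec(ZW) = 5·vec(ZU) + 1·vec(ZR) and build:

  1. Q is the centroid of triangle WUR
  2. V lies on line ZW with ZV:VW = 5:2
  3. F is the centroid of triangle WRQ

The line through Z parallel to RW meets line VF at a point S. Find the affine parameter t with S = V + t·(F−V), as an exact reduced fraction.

t = -45/11

Work in coordinates with Z = (0, 0), U = (1, 0), R = (0, 1), W = (5, 1).
1. Q is the centroid of triangle WUR ⇒ Q = (2, 2/3)
2. V lies on line ZW with ZV:VW = 5:2 ⇒ V = (25/7, 5/7)
3. F is the centroid of triangle WRQ ⇒ F = (7/3, 8/9)
through Z parallel to RW: direction (5, 0); meets VF at S = (95/11, 0)
S = V + t·(F−V) with t = -45/11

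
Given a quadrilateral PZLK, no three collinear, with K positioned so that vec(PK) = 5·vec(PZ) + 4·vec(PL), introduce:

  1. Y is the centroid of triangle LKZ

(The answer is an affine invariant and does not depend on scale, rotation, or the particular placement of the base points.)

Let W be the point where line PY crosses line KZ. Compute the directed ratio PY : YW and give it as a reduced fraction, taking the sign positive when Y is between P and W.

PY:YW = 1/2

Set P = (0, 0), Z = (1, 0), L = (0, 1), K = (5, 4); any affine frame gives the same invariant.
1. Y is the centroid of triangle LKZ ⇒ Y = (2, 5/3)
line PY meets KZ at W = (6, 5)
Y = P + t·(W−P) with t = 1/3, so PY:YW = 1/3:2/3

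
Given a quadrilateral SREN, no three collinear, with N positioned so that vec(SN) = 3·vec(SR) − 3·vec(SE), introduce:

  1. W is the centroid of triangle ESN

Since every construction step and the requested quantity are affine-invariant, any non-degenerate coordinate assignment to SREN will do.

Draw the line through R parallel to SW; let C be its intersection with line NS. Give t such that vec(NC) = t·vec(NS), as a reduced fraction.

Assign S = (0, 0), R = (1, 0), E = (0, 1), N = (3, -3) — the answer is frame-independent, so this choice is without loss of generality.
1. W is the centroid of triangle ESN ⇒ W = (1, -2/3)
through R parallel to SW: direction (1, -2/3); meets NS at C = (-2, 2)
C = N + t·(S−N) with t = 5/3

t = 5/3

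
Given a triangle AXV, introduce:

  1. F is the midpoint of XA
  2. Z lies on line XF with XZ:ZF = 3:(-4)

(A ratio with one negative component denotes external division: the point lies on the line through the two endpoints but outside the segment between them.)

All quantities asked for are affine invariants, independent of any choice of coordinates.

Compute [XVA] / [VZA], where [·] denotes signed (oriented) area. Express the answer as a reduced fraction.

[XVA]:[VZA] = -2/5

Choose coordinates A = (0, 0), X = (1, 0), V = (0, 1).
1. F is the midpoint of XA ⇒ F = (1/2, 0)
2. Z lies on line XF with XZ:ZF = 3:(-4) ⇒ Z = (5/2, 0)
2·[XVA] = 1, 2·[VZA] = -5/2
[XVA]:[VZA] = 1:-5/2 = -2/5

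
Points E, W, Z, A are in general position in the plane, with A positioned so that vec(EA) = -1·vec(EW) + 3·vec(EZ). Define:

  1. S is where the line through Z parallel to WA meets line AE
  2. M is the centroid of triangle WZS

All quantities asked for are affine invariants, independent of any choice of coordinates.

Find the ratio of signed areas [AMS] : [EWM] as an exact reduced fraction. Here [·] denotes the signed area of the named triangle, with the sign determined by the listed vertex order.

[AMS]:[EWM] = -4/9

Work in coordinates with E = (0, 0), W = (1, 0), Z = (0, 1), A = (-1, 3).
1. S is where the line through Z parallel to WA meets line AE ⇒ S = (-2/3, 2)
2. M is the centroid of triangle WZS ⇒ M = (1/9, 1)
2·[AMS] = -4/9, 2·[EWM] = 1
[AMS]:[EWM] = -4/9:1 = -4/9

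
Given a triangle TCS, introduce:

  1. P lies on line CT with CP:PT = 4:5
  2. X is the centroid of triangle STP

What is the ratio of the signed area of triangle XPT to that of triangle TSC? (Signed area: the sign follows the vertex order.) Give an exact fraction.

Assign T = (0, 0), C = (1, 0), S = (0, 1) — the answer is frame-independent, so this choice is without loss of generality.
1. P lies on line CT with CP:PT = 4:5 ⇒ P = (5/9, 0)
2. X is the centroid of triangle STP ⇒ X = (5/27, 1/3)
2·[XPT] = -5/27, 2·[TSC] = -1
[XPT]:[TSC] = -5/27:-1 = 5/27

[XPT]:[TSC] = 5/27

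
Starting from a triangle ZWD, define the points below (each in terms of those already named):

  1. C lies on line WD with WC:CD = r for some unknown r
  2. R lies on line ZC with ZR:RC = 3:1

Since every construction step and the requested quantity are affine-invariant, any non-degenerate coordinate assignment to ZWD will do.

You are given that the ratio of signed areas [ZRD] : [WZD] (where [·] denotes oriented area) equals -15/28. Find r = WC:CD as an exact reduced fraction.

Set Z = (0, 0), W = (1, 0), D = (0, 1); any affine frame gives the same invariant.
1. With WC:CD = r, write λ = r/(r+1) so C = W + λ·(D−W); C is affine-linear in λ
2. R lies on line ZC with ZR:RC = 3:1 ⇒ R is an affine combination of earlier points and hence also affine-linear in λ
Every point depending on C is an affine combination of C and λ-independent points, so each such coordinate is linear in λ; the λ² term in each signed area is a multiple of (D−W)×(D−W) = 0, so 2·[ZRD] and 2·[WZD] are each linear in λ. Evaluating at λ=0 and λ=1:
  2·[ZRD] = -3/4·λ + 3/4,   2·[WZD] = -1
So [ZRD]:[WZD] = (-3/4·λ + 3/4) / (-1). Setting this equal to -15/28:
  -3/4·λ + 3/4 = -15/28·(-1)  ⇒  λ = 2/7
Then r = λ/(1−λ) = (2/7)/(5/7) = 2/5. Check: with r = 2/5, C = (5/7, 2/7) and [ZRD]:[WZD] = -15/28 as required.

r = 2/5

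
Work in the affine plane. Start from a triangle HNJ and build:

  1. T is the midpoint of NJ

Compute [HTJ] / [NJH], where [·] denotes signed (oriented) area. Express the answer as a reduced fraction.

Choose coordinates H = (0, 0), N = (1, 0), J = (0, 1).
1. T is the midpoint of NJ ⇒ T = (1/2, 1/2)
2·[HTJ] = 1/2, 2·[NJH] = 1
[HTJ]:[NJH] = 1/2:1 = 1/2

[HTJ]:[NJH] = 1/2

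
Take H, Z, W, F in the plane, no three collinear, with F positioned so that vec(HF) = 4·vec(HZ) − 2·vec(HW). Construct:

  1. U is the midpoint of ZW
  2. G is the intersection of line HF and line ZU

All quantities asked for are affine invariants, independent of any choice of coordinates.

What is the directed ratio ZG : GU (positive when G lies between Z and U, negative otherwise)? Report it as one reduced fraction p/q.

Set H = (0, 0), Z = (1, 0), W = (0, 1), F = (4, -2); any affine frame gives the same invariant.
1. U is the midpoint of ZW ⇒ U = (1/2, 1/2)
2. G is the intersection of line HF and line ZU ⇒ G = (2, -1)
G = Z + t·(U−Z) with t = -2, so ZG:GU = t:(1−t) = -2:3

ZG:GU = -2/3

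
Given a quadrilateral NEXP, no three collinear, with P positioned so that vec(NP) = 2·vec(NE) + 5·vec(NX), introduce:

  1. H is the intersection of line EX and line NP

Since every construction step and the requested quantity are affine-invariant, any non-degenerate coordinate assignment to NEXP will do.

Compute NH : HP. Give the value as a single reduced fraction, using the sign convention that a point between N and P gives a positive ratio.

Work in coordinates with N = (0, 0), E = (1, 0), X = (0, 1), P = (2, 5).
1. H is the intersection of line EX and line NP ⇒ H = (2/7, 5/7)
H = N + t·(P−N) with t = 1/7, so NH:HP = t:(1−t) = 1/7:6/7

NH:HP = 1/6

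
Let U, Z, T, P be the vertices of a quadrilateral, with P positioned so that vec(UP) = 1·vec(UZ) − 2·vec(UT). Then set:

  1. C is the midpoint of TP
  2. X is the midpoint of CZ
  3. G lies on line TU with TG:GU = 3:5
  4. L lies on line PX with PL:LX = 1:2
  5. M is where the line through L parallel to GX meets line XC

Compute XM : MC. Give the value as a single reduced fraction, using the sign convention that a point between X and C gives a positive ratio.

Set U = (0, 0), Z = (1, 0), T = (0, 1), P = (1, -2); any affine frame gives the same invariant.
1. C is the midpoint of TP ⇒ C = (1/2, -1/2)
2. X is the midpoint of CZ ⇒ X = (3/4, -1/4)
3. G lies on line TU with TG:GU = 3:5 ⇒ G = (0, 5/8)
4. L lies on line PX with PL:LX = 1:2 ⇒ L = (11/12, -17/12)
5. M is where the line through L parallel to GX meets line XC ⇒ M = (47/156, -109/156)
M = X + t·(C−X) with t = 70/39, so XM:MC = t:(1−t) = 70/39:-31/39

XM:MC = -70/31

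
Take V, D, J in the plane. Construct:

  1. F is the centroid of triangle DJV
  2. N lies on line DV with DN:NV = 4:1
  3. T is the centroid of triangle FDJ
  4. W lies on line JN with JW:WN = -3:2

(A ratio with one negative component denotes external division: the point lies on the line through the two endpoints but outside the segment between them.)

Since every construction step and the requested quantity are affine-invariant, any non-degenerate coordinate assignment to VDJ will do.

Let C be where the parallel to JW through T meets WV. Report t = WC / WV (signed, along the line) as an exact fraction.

Choose coordinates V = (0, 0), D = (1, 0), J = (0, 1).
1. F is the centroid of triangle DJV ⇒ F = (1/3, 1/3)
2. N lies on line DV with DN:NV = 4:1 ⇒ N = (1/5, 0)
3. T is the centroid of triangle FDJ ⇒ T = (4/9, 4/9)
4. W lies on line JN with JW:WN = -3:2 ⇒ W = (3/5, -2)
through T parallel to JW: direction (3/5, -3); meets WV at C = (8/5, -16/3)
C = W + t·(V−W) with t = -5/3

t = -5/3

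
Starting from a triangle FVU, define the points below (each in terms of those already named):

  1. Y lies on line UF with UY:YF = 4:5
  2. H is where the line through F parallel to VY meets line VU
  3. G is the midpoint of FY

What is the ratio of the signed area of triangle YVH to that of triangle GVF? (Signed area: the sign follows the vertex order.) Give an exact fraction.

Set F = (0, 0), V = (1, 0), U = (0, 1); any affine frame gives the same invariant.
1. Y lies on line UF with UY:YF = 4:5 ⇒ Y = (0, 5/9)
2. H is where the line through F parallel to VY meets line VU ⇒ H = (9/4, -5/4)
3. G is the midpoint of FY ⇒ G = (0, 5/18)
2·[YVH] = -5/9, 2·[GVF] = -5/18
[YVH]:[GVF] = -5/9:-5/18 = 2

[YVH]:[GVF] = 2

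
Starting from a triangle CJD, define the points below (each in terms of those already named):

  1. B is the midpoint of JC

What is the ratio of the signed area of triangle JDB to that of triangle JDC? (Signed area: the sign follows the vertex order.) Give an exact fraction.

[JDB]:[JDC] = 1/2

Assign C = (0, 0), J = (1, 0), D = (0, 1) — the answer is frame-independent, so this choice is without loss of generality.
1. B is the midpoint of JC ⇒ B = (1/2, 0)
2·[JDB] = 1/2, 2·[JDC] = 1
[JDB]:[JDC] = 1/2:1 = 1/2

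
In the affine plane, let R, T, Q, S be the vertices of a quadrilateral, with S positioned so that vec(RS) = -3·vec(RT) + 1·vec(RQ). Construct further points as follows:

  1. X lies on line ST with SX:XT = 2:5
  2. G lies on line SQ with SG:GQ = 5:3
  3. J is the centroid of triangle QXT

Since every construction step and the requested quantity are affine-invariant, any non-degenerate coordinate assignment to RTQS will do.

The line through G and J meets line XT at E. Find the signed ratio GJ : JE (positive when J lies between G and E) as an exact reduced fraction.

Assign R = (0, 0), T = (1, 0), Q = (0, 1), S = (-3, 1) — the answer is frame-independent, so this choice is without loss of generality.
1. X lies on line ST with SX:XT = 2:5 ⇒ X = (-13/7, 5/7)
2. G lies on line SQ with SG:GQ = 5:3 ⇒ G = (-9/8, 1)
3. J is the centroid of triangle QXT ⇒ J = (-2/7, 4/7)
line GJ meets XT at E = (33/49, 4/49)
J = G + t·(E−G) with t = 7/15, so GJ:JE = 7/15:8/15

GJ:JE = 7/8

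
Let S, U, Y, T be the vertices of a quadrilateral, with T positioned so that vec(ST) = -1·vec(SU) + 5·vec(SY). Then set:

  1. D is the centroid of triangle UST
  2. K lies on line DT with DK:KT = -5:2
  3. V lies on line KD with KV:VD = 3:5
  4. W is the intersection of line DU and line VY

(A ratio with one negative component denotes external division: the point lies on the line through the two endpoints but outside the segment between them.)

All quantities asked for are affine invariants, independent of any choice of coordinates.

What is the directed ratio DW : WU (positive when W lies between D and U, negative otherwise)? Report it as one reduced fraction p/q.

DW:WU = -50/223

Work in coordinates with S = (0, 0), U = (1, 0), Y = (0, 1), T = (-1, 5).
1. D is the centroid of triangle UST ⇒ D = (0, 5/3)
2. K lies on line DT with DK:KT = -5:2 ⇒ K = (-5/3, 65/9)
3. V lies on line KD with KV:VD = 3:5 ⇒ V = (-25/24, 185/36)
4. W is the intersection of line DU and line VY ⇒ W = (-50/173, 1115/519)
W = D + t·(U−D) with t = -50/173, so DW:WU = t:(1−t) = -50/173:223/173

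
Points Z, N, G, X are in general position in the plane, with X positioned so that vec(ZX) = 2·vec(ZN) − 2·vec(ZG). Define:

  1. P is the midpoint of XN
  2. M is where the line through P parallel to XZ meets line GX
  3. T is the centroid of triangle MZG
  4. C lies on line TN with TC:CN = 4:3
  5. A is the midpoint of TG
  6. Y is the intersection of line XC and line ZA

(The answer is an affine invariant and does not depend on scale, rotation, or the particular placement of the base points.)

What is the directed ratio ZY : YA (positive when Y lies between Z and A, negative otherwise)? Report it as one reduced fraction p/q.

Work in coordinates with Z = (0, 0), N = (1, 0), G = (0, 1), X = (2, -2).
1. P is the midpoint of XN ⇒ P = (3/2, -1)
2. M is where the line through P parallel to XZ meets line GX ⇒ M = (1, -1/2)
3. T is the centroid of triangle MZG ⇒ T = (1/3, 1/6)
4. C lies on line TN with TC:CN = 4:3 ⇒ C = (5/7, 1/14)
5. A is the midpoint of TG ⇒ A = (1/6, 7/12)
6. Y is the intersection of line XC and line ZA ⇒ Y = (11/46, 77/92)
Y = Z + t·(A−Z) with t = 33/23, so ZY:YA = t:(1−t) = 33/23:-10/23

ZY:YA = -33/10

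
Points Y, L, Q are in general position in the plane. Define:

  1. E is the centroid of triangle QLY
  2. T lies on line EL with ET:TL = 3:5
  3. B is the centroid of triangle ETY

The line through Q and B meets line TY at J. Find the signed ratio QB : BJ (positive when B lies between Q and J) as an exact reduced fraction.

Choose coordinates Y = (0, 0), L = (1, 0), Q = (0, 1).
1. E is the centroid of triangle QLY ⇒ E = (1/3, 1/3)
2. T lies on line EL with ET:TL = 3:5 ⇒ T = (7/12, 5/24)
3. B is the centroid of triangle ETY ⇒ B = (11/36, 13/72)
line QB meets TY at J = (77/234, 55/468)
B = Q + t·(J−Q) with t = 13/14, so QB:BJ = 13/14:1/14

QB:BJ = 13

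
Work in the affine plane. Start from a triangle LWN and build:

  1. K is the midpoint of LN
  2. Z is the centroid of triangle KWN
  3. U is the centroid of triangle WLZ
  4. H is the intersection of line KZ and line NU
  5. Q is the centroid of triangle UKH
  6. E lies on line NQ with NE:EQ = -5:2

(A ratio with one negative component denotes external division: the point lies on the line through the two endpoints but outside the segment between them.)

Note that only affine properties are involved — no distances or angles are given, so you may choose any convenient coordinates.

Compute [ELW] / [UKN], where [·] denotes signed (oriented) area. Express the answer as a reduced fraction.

[ELW]:[UKN] = 1/12

Set L = (0, 0), W = (1, 0), N = (0, 1); any affine frame gives the same invariant.
1. K is the midpoint of LN ⇒ K = (0, 1/2)
2. Z is the centroid of triangle KWN ⇒ Z = (1/3, 1/2)
3. U is the centroid of triangle WLZ ⇒ U = (4/9, 1/6)
4. H is the intersection of line KZ and line NU ⇒ H = (4/15, 1/2)
5. Q is the centroid of triangle UKH ⇒ Q = (32/135, 7/18)
6. E lies on line NQ with NE:EQ = -5:2 ⇒ E = (32/81, -1/54)
2·[ELW] = -1/54, 2·[UKN] = -2/9
[ELW]:[UKN] = -1/54:-2/9 = 1/12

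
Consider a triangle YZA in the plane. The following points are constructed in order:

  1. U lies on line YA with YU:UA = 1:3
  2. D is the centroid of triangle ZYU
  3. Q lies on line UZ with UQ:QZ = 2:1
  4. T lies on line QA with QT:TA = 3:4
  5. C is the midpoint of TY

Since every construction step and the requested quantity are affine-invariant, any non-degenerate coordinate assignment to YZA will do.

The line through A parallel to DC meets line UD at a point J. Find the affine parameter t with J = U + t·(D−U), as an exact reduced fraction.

t = 27/7

Work in coordinates with Y = (0, 0), Z = (1, 0), A = (0, 1).
1. U lies on line YA with YU:UA = 1:3 ⇒ U = (0, 1/4)
2. D is the centroid of triangle ZYU ⇒ D = (1/3, 1/12)
3. Q lies on line UZ with UQ:QZ = 2:1 ⇒ Q = (2/3, 1/12)
4. T lies on line QA with QT:TA = 3:4 ⇒ T = (8/21, 10/21)
5. C is the midpoint of TY ⇒ C = (4/21, 5/21)
through A parallel to DC: direction (-1/7, 13/84); meets UD at J = (9/7, -11/28)
J = U + t·(D−U) with t = 27/7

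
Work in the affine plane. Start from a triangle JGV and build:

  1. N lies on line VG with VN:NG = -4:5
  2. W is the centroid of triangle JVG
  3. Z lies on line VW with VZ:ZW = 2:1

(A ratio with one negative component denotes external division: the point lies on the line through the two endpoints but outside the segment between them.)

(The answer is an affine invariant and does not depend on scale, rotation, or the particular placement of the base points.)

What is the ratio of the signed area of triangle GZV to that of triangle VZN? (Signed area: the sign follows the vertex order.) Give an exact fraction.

[GZV]:[VZN] = 1/4

Assign J = (0, 0), G = (1, 0), V = (0, 1) — the answer is frame-independent, so this choice is without loss of generality.
1. N lies on line VG with VN:NG = -4:5 ⇒ N = (-4, 5)
2. W is the centroid of triangle JVG ⇒ W = (1/3, 1/3)
3. Z lies on line VW with VZ:ZW = 2:1 ⇒ Z = (2/9, 5/9)
2·[GZV] = -2/9, 2·[VZN] = -8/9
[GZV]:[VZN] = -2/9:-8/9 = 1/4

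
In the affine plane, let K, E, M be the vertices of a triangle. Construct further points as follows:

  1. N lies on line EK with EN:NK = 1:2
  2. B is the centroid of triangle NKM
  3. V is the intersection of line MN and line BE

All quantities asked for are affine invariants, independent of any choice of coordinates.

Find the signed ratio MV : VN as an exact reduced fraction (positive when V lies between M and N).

Choose coordinates K = (0, 0), E = (1, 0), M = (0, 1).
1. N lies on line EK with EN:NK = 1:2 ⇒ N = (2/3, 0)
2. B is the centroid of triangle NKM ⇒ B = (2/9, 1/3)
3. V is the intersection of line MN and line BE ⇒ V = (8/15, 1/5)
V = M + t·(N−M) with t = 4/5, so MV:VN = t:(1−t) = 4/5:1/5

MV:VN = 4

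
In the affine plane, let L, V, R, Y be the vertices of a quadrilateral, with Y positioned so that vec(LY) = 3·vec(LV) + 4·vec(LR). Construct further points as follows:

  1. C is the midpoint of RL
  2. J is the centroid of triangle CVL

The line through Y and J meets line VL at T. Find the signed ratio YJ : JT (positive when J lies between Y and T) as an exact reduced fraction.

YJ:JT = 23

Assign L = (0, 0), V = (1, 0), R = (0, 1), Y = (3, 4) — the answer is frame-independent, so this choice is without loss of generality.
1. C is the midpoint of RL ⇒ C = (0, 1/2)
2. J is the centroid of triangle CVL ⇒ J = (1/3, 1/6)
line YJ meets VL at T = (5/23, 0)
J = Y + t·(T−Y) with t = 23/24, so YJ:JT = 23/24:1/24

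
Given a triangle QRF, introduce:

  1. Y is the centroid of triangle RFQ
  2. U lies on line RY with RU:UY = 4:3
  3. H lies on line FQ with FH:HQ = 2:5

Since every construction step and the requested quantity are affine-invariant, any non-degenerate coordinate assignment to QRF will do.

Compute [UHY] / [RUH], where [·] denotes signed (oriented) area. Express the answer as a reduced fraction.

Work in coordinates with Q = (0, 0), R = (1, 0), F = (0, 1).
1. Y is the centroid of triangle RFQ ⇒ Y = (1/3, 1/3)
2. U lies on line RY with RU:UY = 4:3 ⇒ U = (13/21, 4/21)
3. H lies on line FQ with FH:HQ = 2:5 ⇒ H = (0, 5/7)
2·[UHY] = 3/49, 2·[RUH] = -4/49
[UHY]:[RUH] = 3/49:-4/49 = -3/4

[UHY]:[RUH] = -3/4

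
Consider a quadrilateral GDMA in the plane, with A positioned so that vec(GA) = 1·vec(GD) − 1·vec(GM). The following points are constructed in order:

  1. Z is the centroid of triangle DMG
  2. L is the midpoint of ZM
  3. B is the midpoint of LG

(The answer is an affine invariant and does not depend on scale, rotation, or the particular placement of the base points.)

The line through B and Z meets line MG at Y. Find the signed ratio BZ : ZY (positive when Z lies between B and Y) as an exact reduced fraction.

Work in coordinates with G = (0, 0), D = (1, 0), M = (0, 1), A = (1, -1).
1. Z is the centroid of triangle DMG ⇒ Z = (1/3, 1/3)
2. L is the midpoint of ZM ⇒ L = (1/6, 2/3)
3. B is the midpoint of LG ⇒ B = (1/12, 1/3)
line BZ meets MG at Y = (0, 1/3)
Z = B + t·(Y−B) with t = -3, so BZ:ZY = -3:4

BZ:ZY = -3/4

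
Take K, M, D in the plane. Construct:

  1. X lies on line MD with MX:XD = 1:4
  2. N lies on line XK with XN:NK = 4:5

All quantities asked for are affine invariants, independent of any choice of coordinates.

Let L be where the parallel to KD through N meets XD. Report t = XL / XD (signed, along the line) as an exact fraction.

Assign K = (0, 0), M = (1, 0), D = (0, 1) — the answer is frame-independent, so this choice is without loss of generality.
1. X lies on line MD with MX:XD = 1:4 ⇒ X = (4/5, 1/5)
2. N lies on line XK with XN:NK = 4:5 ⇒ N = (4/9, 1/9)
through N parallel to KD: direction (0, 1); meets XD at L = (4/9, 5/9)
L = X + t·(D−X) with t = 4/9

t = 4/9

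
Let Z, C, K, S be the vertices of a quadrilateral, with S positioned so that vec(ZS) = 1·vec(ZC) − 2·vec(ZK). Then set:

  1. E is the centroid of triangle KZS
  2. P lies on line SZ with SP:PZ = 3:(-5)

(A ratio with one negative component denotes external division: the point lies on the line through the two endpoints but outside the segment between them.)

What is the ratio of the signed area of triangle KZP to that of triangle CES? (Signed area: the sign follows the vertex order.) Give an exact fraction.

Set Z = (0, 0), C = (1, 0), K = (0, 1), S = (1, -2); any affine frame gives the same invariant.
1. E is the centroid of triangle KZS ⇒ E = (1/3, -1/3)
2. P lies on line SZ with SP:PZ = 3:(-5) ⇒ P = (5/2, -5)
2·[KZP] = 5/2, 2·[CES] = 4/3
[KZP]:[CES] = 5/2:4/3 = 15/8

[KZP]:[CES] = 15/8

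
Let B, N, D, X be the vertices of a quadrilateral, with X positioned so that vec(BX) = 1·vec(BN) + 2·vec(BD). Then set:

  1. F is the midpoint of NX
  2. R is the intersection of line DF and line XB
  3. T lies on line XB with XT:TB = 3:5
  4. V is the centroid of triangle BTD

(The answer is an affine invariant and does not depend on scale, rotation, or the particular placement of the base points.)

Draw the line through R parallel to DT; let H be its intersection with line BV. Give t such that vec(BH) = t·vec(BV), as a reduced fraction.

Choose coordinates B = (0, 0), N = (1, 0), D = (0, 1), X = (1, 2).
1. F is the midpoint of NX ⇒ F = (1, 1)
2. R is the intersection of line DF and line XB ⇒ R = (1/2, 1)
3. T lies on line XB with XT:TB = 3:5 ⇒ T = (5/8, 5/4)
4. V is the centroid of triangle BTD ⇒ V = (5/24, 3/4)
through R parallel to DT: direction (5/8, 1/4); meets BV at H = (1/4, 9/10)
H = B + t·(V−B) with t = 6/5

t = 6/5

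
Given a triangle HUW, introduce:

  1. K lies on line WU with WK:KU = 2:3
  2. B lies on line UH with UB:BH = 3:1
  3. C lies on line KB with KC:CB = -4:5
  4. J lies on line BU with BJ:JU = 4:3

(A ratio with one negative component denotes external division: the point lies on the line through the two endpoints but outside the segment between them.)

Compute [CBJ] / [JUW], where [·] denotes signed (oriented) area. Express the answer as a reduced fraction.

[CBJ]:[JUW] = 4

Work in coordinates with H = (0, 0), U = (1, 0), W = (0, 1).
1. K lies on line WU with WK:KU = 2:3 ⇒ K = (2/5, 3/5)
2. B lies on line UH with UB:BH = 3:1 ⇒ B = (1/4, 0)
3. C lies on line KB with KC:CB = -4:5 ⇒ C = (1, 3)
4. J lies on line BU with BJ:JU = 4:3 ⇒ J = (19/28, 0)
2·[CBJ] = 9/7, 2·[JUW] = 9/28
[CBJ]:[JUW] = 9/7:9/28 = 4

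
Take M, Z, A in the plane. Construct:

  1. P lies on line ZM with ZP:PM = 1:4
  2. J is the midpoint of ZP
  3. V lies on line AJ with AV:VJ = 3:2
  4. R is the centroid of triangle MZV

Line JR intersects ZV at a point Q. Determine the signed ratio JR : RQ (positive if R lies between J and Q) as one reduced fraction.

Work in coordinates with M = (0, 0), Z = (1, 0), A = (0, 1).
1. P lies on line ZM with ZP:PM = 1:4 ⇒ P = (4/5, 0)
2. J is the midpoint of ZP ⇒ J = (9/10, 0)
3. V lies on line AJ with AV:VJ = 3:2 ⇒ V = (27/50, 2/5)
4. R is the centroid of triangle MZV ⇒ R = (77/150, 2/15)
line JR meets ZV at Q = (373/350, -2/35)
R = J + t·(Q−J) with t = -7/3, so JR:RQ = -7/3:10/3

JR:RQ = -7/10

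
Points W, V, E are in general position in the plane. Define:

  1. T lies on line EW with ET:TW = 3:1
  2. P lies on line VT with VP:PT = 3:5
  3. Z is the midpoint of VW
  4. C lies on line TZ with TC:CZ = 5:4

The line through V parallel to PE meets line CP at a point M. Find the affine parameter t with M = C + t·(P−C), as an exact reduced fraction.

Set W = (0, 0), V = (1, 0), E = (0, 1); any affine frame gives the same invariant.
1. T lies on line EW with ET:TW = 3:1 ⇒ T = (0, 1/4)
2. P lies on line VT with VP:PT = 3:5 ⇒ P = (5/8, 3/32)
3. Z is the midpoint of VW ⇒ Z = (1/2, 0)
4. C lies on line TZ with TC:CZ = 5:4 ⇒ C = (5/18, 1/9)
through V parallel to PE: direction (-5/8, 29/32); meets CP at M = (53/56, 87/1120)
M = C + t·(P−C) with t = 337/175

t = 337/175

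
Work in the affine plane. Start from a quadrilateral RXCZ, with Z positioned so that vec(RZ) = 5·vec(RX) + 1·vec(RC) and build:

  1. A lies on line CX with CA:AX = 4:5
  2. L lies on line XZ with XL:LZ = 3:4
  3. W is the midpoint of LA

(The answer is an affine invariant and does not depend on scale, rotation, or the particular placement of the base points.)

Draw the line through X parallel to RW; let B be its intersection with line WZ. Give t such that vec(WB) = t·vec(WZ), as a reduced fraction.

t = 62/111

Choose coordinates R = (0, 0), X = (1, 0), C = (0, 1), Z = (5, 1).
1. A lies on line CX with CA:AX = 4:5 ⇒ A = (4/9, 5/9)
2. L lies on line XZ with XL:LZ = 3:4 ⇒ L = (19/7, 3/7)
3. W is the midpoint of LA ⇒ W = (199/126, 31/63)
through X parallel to RW: direction (199/126, 31/63); meets WZ at B = (6973/1998, 775/999)
B = W + t·(Z−W) with t = 62/111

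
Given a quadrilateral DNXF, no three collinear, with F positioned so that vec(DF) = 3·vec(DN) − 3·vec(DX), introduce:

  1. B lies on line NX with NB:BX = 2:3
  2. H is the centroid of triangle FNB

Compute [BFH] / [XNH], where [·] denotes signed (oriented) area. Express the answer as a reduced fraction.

Set D = (0, 0), N = (1, 0), X = (0, 1), F = (3, -3); any affine frame gives the same invariant.
1. B lies on line NX with NB:BX = 2:3 ⇒ B = (3/5, 2/5)
2. H is the centroid of triangle FNB ⇒ H = (23/15, -13/15)
2·[BFH] = 2/15, 2·[XNH] = -1/3
[BFH]:[XNH] = 2/15:-1/3 = -2/5

[BFH]:[XNH] = -2/5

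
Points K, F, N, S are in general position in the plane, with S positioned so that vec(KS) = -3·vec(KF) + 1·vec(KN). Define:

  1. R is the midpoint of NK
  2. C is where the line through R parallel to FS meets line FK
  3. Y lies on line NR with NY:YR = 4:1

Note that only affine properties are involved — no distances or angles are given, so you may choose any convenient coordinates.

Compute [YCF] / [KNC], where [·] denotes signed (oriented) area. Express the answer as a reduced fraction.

Assign K = (0, 0), F = (1, 0), N = (0, 1), S = (-3, 1) — the answer is frame-independent, so this choice is without loss of generality.
1. R is the midpoint of NK ⇒ R = (0, 1/2)
2. C is where the line through R parallel to FS meets line FK ⇒ C = (2, 0)
3. Y lies on line NR with NY:YR = 4:1 ⇒ Y = (0, 3/5)
2·[YCF] = -3/5, 2·[KNC] = -2
[YCF]:[KNC] = -3/5:-2 = 3/10

[YCF]:[KNC] = 3/10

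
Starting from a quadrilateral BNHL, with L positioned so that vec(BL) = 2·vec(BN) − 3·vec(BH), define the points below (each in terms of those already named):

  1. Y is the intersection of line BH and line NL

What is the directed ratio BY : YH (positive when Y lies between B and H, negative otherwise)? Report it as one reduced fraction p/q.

Set B = (0, 0), N = (1, 0), H = (0, 1), L = (2, -3); any affine frame gives the same invariant.
1. Y is the intersection of line BH and line NL ⇒ Y = (0, 3)
Y = B + t·(H−B) with t = 3, so BY:YH = t:(1−t) = 3:-2

BY:YH = -3/2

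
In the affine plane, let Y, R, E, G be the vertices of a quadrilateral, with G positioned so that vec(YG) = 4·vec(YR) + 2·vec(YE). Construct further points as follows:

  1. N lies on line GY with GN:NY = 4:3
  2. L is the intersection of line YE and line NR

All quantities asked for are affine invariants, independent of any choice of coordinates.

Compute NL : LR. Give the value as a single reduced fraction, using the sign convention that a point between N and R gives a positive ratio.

Choose coordinates Y = (0, 0), R = (1, 0), E = (0, 1), G = (4, 2).
1. N lies on line GY with GN:NY = 4:3 ⇒ N = (12/7, 6/7)
2. L is the intersection of line YE and line NR ⇒ L = (0, -6/5)
L = N + t·(R−N) with t = 12/5, so NL:LR = t:(1−t) = 12/5:-7/5

NL:LR = -12/7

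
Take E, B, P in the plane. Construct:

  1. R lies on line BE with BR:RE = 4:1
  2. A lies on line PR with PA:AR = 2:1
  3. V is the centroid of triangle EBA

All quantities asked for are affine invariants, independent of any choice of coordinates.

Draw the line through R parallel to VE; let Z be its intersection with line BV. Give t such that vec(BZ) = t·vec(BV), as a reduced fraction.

Work in coordinates with E = (0, 0), B = (1, 0), P = (0, 1).
1. R lies on line BE with BR:RE = 4:1 ⇒ R = (1/5, 0)
2. A lies on line PR with PA:AR = 2:1 ⇒ A = (2/15, 1/3)
3. V is the centroid of triangle EBA ⇒ V = (17/45, 1/9)
through R parallel to VE: direction (-17/45, -1/9); meets BV at Z = (113/225, 4/45)
Z = B + t·(V−B) with t = 4/5

t = 4/5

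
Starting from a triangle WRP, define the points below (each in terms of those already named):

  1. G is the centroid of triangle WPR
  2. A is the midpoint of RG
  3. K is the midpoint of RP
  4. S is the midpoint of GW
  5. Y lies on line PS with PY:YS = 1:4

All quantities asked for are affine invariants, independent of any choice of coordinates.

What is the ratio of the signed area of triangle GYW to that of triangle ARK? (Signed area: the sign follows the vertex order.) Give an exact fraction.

Work in coordinates with W = (0, 0), R = (1, 0), P = (0, 1).
1. G is the centroid of triangle WPR ⇒ G = (1/3, 1/3)
2. A is the midpoint of RG ⇒ A = (2/3, 1/6)
3. K is the midpoint of RP ⇒ K = (1/2, 1/2)
4. S is the midpoint of GW ⇒ S = (1/6, 1/6)
5. Y lies on line PS with PY:YS = 1:4 ⇒ Y = (1/30, 5/6)
2·[GYW] = 4/15, 2·[ARK] = 1/12
[GYW]:[ARK] = 4/15:1/12 = 16/5

[GYW]:[ARK] = 16/5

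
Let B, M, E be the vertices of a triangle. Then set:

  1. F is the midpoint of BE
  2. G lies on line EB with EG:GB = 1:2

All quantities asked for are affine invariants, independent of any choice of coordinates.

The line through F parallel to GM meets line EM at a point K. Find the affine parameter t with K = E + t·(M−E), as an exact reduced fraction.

t = 3/2

Assign B = (0, 0), M = (1, 0), E = (0, 1) — the answer is frame-independent, so this choice is without loss of generality.
1. F is the midpoint of BE ⇒ F = (0, 1/2)
2. G lies on line EB with EG:GB = 1:2 ⇒ G = (0, 2/3)
through F parallel to GM: direction (1, -2/3); meets EM at K = (3/2, -1/2)
K = E + t·(M−E) with t = 3/2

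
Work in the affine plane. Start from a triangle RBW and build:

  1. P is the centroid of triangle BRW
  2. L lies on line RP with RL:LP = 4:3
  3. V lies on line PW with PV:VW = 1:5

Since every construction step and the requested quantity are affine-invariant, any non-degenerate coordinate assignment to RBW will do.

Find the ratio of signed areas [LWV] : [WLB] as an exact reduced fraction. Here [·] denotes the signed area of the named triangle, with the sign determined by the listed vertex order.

[LWV]:[WLB] = -5/26

Work in coordinates with R = (0, 0), B = (1, 0), W = (0, 1).
1. P is the centroid of triangle BRW ⇒ P = (1/3, 1/3)
2. L lies on line RP with RL:LP = 4:3 ⇒ L = (4/21, 4/21)
3. V lies on line PW with PV:VW = 1:5 ⇒ V = (5/18, 4/9)
2·[LWV] = -5/42, 2·[WLB] = 13/21
[LWV]:[WLB] = -5/42:13/21 = -5/26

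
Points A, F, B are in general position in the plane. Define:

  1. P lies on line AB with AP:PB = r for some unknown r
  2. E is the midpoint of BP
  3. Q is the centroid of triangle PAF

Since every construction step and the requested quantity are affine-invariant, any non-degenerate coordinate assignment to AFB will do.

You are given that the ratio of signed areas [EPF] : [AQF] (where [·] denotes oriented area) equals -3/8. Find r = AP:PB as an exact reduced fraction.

Work in coordinates with A = (0, 0), F = (1, 0), B = (0, 1).
1. With AP:PB = r, write λ = r/(r+1) so P = A + λ·(B−A); P is affine-linear in λ
2. E is the midpoint of BP ⇒ E is an affine combination of earlier points and hence also affine-linear in λ
3. Q is the centroid of triangle PAF ⇒ Q is an affine combination of earlier points and hence also affine-linear in λ
Every point depending on P is an affine combination of P and λ-independent points, so each such coordinate is linear in λ; the λ² term in each signed area is a multiple of (B−A)×(B−A) = 0, so 2·[EPF] and 2·[AQF] are each linear in λ. Evaluating at λ=0 and λ=1:
  2·[EPF] = -1/2·λ + 1/2,   2·[AQF] = -1/3·λ
So [EPF]:[AQF] = (-1/2·λ + 1/2) / (-1/3·λ). Setting this equal to -3/8:
  -1/2·λ + 1/2 = -3/8·(-1/3·λ)  ⇒  λ = 4/5
Then r = λ/(1−λ) = (4/5)/(1/5) = 4. Check: with r = 4, P = (0, 4/5) and [EPF]:[AQF] = -3/8 as required.

r = 4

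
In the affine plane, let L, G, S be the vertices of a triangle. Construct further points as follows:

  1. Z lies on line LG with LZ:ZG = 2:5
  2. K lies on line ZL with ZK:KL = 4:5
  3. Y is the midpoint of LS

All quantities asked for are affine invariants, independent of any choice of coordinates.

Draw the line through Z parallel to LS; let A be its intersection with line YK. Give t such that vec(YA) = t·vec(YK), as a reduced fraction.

Choose coordinates L = (0, 0), G = (1, 0), S = (0, 1).
1. Z lies on line LG with LZ:ZG = 2:5 ⇒ Z = (2/7, 0)
2. K lies on line ZL with ZK:KL = 4:5 ⇒ K = (10/63, 0)
3. Y is the midpoint of LS ⇒ Y = (0, 1/2)
through Z parallel to LS: direction (0, 1); meets YK at A = (2/7, -2/5)
A = Y + t·(K−Y) with t = 9/5

t = 9/5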